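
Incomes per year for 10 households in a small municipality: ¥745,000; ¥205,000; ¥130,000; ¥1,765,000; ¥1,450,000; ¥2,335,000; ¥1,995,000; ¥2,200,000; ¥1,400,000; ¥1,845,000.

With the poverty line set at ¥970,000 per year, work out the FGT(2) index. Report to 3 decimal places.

Below the line: ¥130,000, ¥205,000, ¥745,000 (q = 3 of N = 10).
Gap ratios (z−y)/z: (970000−130000)/970000 = 0.8660; (970000−205000)/970000 = 0.7887; (970000−745000)/970000 = 0.2320.
Squared: 0.7499; 0.6220; 0.0538.
Sum = 1.425709; P₂ = 1.425709 / 10 = 0.143.

0.143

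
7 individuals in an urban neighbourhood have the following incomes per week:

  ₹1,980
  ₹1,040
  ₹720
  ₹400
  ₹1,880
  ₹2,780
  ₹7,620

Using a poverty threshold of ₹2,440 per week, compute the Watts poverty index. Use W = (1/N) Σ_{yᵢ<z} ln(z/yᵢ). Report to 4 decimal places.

0.6216

Below the line: ₹400, ₹720, ₹1,040, ₹1,880, ₹1,980 (q = 5 of N = 7).
Log gaps: ln(2440/400) = 1.8083; ln(2440/720) = 1.2205; ln(2440/1040) = 0.8528; ln(2440/1880) = 0.2607; ln(2440/1980) = 0.2089.
W = 4.351196 / 7 = 0.6216.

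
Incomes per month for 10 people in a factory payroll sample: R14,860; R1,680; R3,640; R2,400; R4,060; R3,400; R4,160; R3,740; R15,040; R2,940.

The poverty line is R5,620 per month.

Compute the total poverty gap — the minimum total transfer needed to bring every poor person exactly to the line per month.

R18,940

Below z: R1,680, R2,400, R2,940, R3,400, R3,640, R3,740, R4,060, R4,160 (q = 8 of N = 10).
Individual gaps: 5620−1680 = 3940; 5620−2400 = 3220; 5620−2940 = 2680; 5620−3400 = 2220; 5620−3640 = 1980; 5620−3740 = 1880; 5620−4060 = 1560; 5620−4160 = 1460.
Aggregate gap = R18,940.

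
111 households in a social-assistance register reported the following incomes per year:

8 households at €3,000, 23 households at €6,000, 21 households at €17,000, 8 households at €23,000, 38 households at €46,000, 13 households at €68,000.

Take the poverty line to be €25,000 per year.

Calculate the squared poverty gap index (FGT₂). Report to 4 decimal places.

0.1953

Poor units: 8×€3,000, 23×€6,000, 21×€17,000, 8×€23,000 (q = 60 of N = 111).
Gap ratios (z−y)/z: (25000−3000)/25000 = 0.8800 (×8); (25000−6000)/25000 = 0.7600 (×23); (25000−17000)/25000 = 0.3200 (×21); (25000−23000)/25000 = 0.0800 (×8).
Squared: 0.7744 (×8); 0.5776 (×23); 0.1024 (×21); 0.0064 (×8).
Sum = 21.681600; P₂ = 21.681600 / 111 = 0.1953.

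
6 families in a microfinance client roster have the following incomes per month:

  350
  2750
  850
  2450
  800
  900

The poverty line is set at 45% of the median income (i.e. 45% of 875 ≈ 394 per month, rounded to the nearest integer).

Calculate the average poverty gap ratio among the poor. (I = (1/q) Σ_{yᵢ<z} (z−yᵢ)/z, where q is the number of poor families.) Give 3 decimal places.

Poor units: 350 (q = 1 of N = 6).
Shortfall ratios (z−y)/z: 0.1117; sum = 0.111675.
The income-gap ratio divides by q (the poor only): 0.111675 / 1 = 0.112.

0.112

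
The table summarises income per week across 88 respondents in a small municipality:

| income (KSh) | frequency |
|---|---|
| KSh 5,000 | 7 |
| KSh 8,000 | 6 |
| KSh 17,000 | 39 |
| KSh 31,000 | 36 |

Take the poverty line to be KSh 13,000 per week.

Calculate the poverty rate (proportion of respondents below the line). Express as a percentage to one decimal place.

13 of the 88 respondents have income below KSh 13,000.
H = 13/88 = 14.8%.

14.8%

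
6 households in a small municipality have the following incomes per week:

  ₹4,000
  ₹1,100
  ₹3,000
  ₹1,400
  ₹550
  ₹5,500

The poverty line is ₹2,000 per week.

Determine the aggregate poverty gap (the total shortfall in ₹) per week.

₹2,950

Incomes under z: ₹550, ₹1,100, ₹1,400 (q = 3 of N = 6).
Individual gaps: 2000−550 = 1450; 2000−1100 = 900; 2000−1400 = 600.
Aggregate gap = ₹2,950.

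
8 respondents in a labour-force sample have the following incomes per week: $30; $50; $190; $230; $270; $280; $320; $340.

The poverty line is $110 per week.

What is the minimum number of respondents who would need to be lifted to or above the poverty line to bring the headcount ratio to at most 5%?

2

2 of the 8 respondents are poor, so H = 2/8 = 0.250.
A headcount ratio of at most 5% allows at most ⌊0.05 × 8⌋ = 0 poor respondents.
So at least 2 − 0 = 2 must be lifted.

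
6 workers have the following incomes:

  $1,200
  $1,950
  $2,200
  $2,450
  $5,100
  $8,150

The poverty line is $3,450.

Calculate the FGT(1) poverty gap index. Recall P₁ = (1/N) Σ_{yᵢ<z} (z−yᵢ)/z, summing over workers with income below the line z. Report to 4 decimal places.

Poor units: $1,200, $1,950, $2,200, $2,450 (q = 4 of N = 6).
Relative gaps: (3450−1200)/3450 = 0.6522; (3450−1950)/3450 = 0.4348; (3450−2200)/3450 = 0.3623; (3450−2450)/3450 = 0.2899.
Σ = 1.739130. Dividing by the full population N = 6 gives P₁ = 0.2899.

0.2899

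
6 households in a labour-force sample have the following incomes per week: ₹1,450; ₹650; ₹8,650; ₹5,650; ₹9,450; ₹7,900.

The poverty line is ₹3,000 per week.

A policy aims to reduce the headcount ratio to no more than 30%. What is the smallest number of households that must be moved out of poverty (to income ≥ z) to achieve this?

Currently q = 2 of N = 6 are below the line (H = 0.333).
A headcount ratio of at most 30% allows at most ⌊0.30 × 6⌋ = 1 poor households.
So at least 2 − 1 = 1 must be lifted.

1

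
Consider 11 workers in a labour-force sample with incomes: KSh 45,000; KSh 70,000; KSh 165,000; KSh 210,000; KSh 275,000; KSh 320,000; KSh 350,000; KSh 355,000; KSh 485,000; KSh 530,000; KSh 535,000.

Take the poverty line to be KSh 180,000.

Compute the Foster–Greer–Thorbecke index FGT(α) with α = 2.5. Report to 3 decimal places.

0.071

Below the line: KSh 45,000, KSh 70,000, KSh 165,000 (q = 3 of N = 11).
Gap ratios (z−y)/z: (180000−45000)/180000 = 0.7500; (180000−70000)/180000 = 0.6111; (180000−165000)/180000 = 0.0833.
Raised to α = 2.5: 0.48714; 0.29194; 0.00200.
Sum = 0.781089; FGT(2.5) = 0.781089 / 11 = 0.071.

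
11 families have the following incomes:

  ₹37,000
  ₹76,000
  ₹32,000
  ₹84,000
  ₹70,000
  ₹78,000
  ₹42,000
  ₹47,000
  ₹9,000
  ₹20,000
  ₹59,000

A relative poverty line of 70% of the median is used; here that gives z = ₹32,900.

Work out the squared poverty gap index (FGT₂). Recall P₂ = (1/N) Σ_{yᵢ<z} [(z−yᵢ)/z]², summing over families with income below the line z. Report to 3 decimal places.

Incomes under z: ₹9,000, ₹20,000, ₹32,000 (q = 3 of N = 11).
Normalized shortfalls: (32900−9000)/32900 = 0.7264; (32900−20000)/32900 = 0.3921; (32900−32000)/32900 = 0.0274.
Squared: 0.5277; 0.1537; 0.0007.
Sum = 0.682209; P₂ = 0.682209 / 11 = 0.062.

0.062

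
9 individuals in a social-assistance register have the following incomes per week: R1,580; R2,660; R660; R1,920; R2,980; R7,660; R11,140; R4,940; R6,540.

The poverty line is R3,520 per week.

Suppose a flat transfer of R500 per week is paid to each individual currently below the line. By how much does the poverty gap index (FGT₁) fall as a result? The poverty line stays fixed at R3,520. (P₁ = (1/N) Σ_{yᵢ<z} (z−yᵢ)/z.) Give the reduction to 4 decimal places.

0.0789

Before: below the line — R660, R1,580, R1,920, R2,660, R2,980; poverty gap index (FGT₁) = 0.246212.
After the R500 transfer: below the line — R1,160, R2,080, R2,420, R3,160, R3,480; poverty gap index (FGT₁) = 0.167298.
Reduction = 0.246212 − 0.167298 = 0.0789.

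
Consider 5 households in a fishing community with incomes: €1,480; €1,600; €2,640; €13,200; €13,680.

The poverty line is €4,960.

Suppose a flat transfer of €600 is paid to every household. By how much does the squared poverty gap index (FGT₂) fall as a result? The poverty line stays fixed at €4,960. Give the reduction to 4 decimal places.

Before: below the line — €1,480, €1,600, €2,640; squared poverty gap index (FGT₂) = 0.233988.
After the €600 transfer: below the line — €2,080, €2,200, €3,240; squared poverty gap index (FGT₂) = 0.153408.
Reduction = 0.233988 − 0.153408 = 0.0806.

0.0806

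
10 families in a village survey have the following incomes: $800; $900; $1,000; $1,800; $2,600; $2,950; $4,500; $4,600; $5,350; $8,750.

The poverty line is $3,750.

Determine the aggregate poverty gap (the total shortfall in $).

$12,450

Incomes under z: $800, $900, $1,000, $1,800, $2,600, $2,950 (q = 6 of N = 10).
Individual gaps: 3750−800 = 2950; 3750−900 = 2850; 3750−1000 = 2750; 3750−1800 = 1950; 3750−2600 = 1150; 3750−2950 = 800.
Aggregate gap = $12,450.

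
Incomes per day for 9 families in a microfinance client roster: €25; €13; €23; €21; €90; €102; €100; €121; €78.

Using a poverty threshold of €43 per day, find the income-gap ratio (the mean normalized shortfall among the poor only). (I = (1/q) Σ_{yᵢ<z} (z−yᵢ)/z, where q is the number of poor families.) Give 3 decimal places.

Below the line: €13, €21, €23, €25 (q = 4 of N = 9).
Shortfall ratios (z−y)/z: 0.6977, 0.5116, 0.4651, 0.4186; sum = 2.093023.
I averages over the q = 4 poor units only: 2.093023 / 4 = 0.523.

0.523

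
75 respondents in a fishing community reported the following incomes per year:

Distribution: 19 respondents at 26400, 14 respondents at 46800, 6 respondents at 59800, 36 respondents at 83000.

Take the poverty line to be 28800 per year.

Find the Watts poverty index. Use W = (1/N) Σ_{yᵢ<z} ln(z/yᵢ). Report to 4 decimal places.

0.0220

Poor units: 19×26400 (q = 19 of N = 75).
Log gaps: ln(28800/26400) = 0.0870 (×19).
W = 1.653216 / 75 = 0.0220.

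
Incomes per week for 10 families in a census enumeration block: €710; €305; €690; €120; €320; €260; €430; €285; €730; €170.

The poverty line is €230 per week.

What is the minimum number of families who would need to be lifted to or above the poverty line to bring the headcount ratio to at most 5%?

2 of the 10 families are poor, so H = 2/10 = 0.200.
A headcount ratio of at most 5% allows at most ⌊0.05 × 10⌋ = 0 poor families.
So at least 2 − 0 = 2 must be lifted.

2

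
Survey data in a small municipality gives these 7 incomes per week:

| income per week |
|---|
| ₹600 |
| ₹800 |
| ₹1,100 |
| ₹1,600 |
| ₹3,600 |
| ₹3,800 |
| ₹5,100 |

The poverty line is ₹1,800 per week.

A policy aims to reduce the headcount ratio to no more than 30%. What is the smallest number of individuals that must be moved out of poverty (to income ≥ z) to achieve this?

4 of the 7 individuals are poor, so H = 4/7 = 0.571.
A headcount ratio of at most 30% allows at most ⌊0.30 × 7⌋ = 2 poor individuals.
So at least 4 − 2 = 2 must be lifted.

2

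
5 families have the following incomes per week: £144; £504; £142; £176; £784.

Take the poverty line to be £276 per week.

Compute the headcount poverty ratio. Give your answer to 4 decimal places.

0.6000

3 of the 5 families have income below £276.
H = 3/5 = 0.6000.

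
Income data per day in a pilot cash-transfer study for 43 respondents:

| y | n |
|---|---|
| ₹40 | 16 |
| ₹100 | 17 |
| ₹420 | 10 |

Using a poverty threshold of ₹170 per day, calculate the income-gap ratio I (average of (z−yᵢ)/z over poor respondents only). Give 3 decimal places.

Below z: 16×₹40, 17×₹100 (q = 33 of N = 43).
Shortfall ratios (z−y)/z: 0.7647 (×16), 0.4118 (×17); sum = 19.235294.
The income-gap ratio divides by q (the poor only): 19.235294 / 33 = 0.583.

0.583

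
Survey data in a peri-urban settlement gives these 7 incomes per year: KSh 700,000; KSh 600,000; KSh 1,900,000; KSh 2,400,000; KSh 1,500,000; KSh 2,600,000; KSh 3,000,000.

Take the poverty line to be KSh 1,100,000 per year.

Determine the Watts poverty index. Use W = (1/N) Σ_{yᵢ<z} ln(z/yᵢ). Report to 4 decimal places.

0.1512

Incomes under z: KSh 600,000, KSh 700,000 (q = 2 of N = 7).
ln(z/y) terms: ln(1100000/600000) = 0.6061; ln(1100000/700000) = 0.4520.
W = 1.058121 / 7 = 0.1512.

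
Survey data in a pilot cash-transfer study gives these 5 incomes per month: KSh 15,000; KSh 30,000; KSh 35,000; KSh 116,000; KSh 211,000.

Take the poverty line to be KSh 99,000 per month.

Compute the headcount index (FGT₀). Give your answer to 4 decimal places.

3 of the 5 households have income below KSh 99,000.
H = 3/5 = 0.6000.

0.6000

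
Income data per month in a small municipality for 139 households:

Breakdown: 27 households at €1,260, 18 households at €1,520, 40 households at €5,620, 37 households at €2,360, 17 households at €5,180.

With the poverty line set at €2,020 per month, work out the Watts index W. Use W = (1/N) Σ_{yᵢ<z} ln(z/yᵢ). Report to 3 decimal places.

0.129

Below z: 27×€1,260, 18×€1,520 (q = 45 of N = 139).
ln(z/y) terms: ln(2020/1260) = 0.4720 (×27); ln(2020/1520) = 0.2844 (×18).
W = 17.862586 / 139 = 0.129.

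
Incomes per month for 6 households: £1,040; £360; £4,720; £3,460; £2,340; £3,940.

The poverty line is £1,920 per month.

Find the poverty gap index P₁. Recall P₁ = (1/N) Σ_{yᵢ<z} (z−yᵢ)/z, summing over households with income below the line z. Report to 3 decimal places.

Below the line: £360, £1,040 (q = 2 of N = 6).
Relative gaps: (1920−360)/1920 = 0.8125; (1920−1040)/1920 = 0.4583.
Sum of shortfalls = 1.270833; P₁ averages over all N: 1.270833 / 6 = 0.212.

0.212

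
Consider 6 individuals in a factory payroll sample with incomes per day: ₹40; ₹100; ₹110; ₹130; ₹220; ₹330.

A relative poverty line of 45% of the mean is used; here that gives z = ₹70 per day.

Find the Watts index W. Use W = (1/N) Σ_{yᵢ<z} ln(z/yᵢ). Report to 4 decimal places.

0.0933

Incomes under z: ₹40 (q = 1 of N = 6).
ln(z/y) terms: ln(70/40) = 0.5596.
W = 0.559616 / 6 = 0.0933.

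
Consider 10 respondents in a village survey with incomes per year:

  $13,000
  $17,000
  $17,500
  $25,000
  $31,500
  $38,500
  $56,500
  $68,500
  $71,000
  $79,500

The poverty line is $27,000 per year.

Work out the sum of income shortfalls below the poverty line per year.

$35,500

Below the line: $13,000, $17,000, $17,500, $25,000 (q = 4 of N = 10).
Individual gaps: 27000−13000 = 14000; 27000−17000 = 10000; 27000−17500 = 9500; 27000−25000 = 2000.
Aggregate gap = $35,500.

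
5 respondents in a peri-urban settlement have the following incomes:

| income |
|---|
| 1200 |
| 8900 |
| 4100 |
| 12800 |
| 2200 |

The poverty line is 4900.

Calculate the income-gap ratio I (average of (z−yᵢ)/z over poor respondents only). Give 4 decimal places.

0.4898

Incomes under z: 1200, 2200, 4100 (q = 3 of N = 5).
Shortfall ratios (z−y)/z: 0.7551, 0.5510, 0.1633; sum = 1.469388.
I averages over the q = 3 poor units only: 1.469388 / 3 = 0.4898.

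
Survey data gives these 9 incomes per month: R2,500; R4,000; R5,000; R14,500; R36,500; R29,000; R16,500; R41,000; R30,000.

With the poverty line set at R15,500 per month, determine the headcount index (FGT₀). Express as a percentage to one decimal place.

4 of the 9 respondents have income below R15,500.
H = 4/9 = 44.4%.

44.4%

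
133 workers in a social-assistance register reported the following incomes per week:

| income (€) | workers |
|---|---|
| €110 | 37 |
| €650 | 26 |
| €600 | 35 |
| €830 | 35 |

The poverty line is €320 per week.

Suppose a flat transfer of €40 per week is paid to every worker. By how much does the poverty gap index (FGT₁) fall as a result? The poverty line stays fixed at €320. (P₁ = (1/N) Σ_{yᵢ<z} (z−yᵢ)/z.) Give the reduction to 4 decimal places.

0.0348

Before: below the line — 37×€110; poverty gap index (FGT₁) = 0.182566.
After the €40 transfer: below the line — 37×€150; poverty gap index (FGT₁) = 0.147791.
Reduction = 0.182566 − 0.147791 = 0.0348.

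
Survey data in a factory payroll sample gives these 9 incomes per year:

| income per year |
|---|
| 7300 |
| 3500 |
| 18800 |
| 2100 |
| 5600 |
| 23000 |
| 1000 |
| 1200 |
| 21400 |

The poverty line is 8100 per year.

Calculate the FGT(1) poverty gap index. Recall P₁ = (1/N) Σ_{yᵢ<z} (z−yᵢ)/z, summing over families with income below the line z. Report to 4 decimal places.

0.3827

Incomes under z: 1000, 1200, 2100, 3500, 5600, 7300 (q = 6 of N = 9).
Shortfall ratios: (8100−1000)/8100 = 0.8765; (8100−1200)/8100 = 0.8519; (8100−2100)/8100 = 0.7407; (8100−3500)/8100 = 0.5679; (8100−5600)/8100 = 0.3086; (8100−7300)/8100 = 0.0988.
Σ = 3.444444. Dividing by the full population N = 9 gives P₁ = 0.3827.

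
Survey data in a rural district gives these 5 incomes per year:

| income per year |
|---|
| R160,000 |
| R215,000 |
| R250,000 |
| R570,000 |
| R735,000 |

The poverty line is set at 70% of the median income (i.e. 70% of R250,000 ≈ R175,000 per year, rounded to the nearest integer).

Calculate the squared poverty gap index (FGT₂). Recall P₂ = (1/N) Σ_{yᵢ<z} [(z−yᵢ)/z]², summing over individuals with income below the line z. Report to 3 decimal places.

0.001

Below z: R160,000 (q = 1 of N = 5).
Gap ratios (z−y)/z: (175000−160000)/175000 = 0.0857.
Squared: 0.0073.
Sum = 0.007347; P₂ = 0.007347 / 5 = 0.001.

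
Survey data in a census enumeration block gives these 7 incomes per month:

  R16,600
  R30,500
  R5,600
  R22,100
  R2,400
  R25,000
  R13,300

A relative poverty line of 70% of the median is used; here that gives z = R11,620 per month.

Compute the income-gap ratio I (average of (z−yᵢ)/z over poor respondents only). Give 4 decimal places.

Below the line: R2,400, R5,600 (q = 2 of N = 7).
Relative gaps: 0.7935, 0.5181; sum = 1.311532.
The income-gap ratio divides by q (the poor only): 1.311532 / 2 = 0.6558.

0.6558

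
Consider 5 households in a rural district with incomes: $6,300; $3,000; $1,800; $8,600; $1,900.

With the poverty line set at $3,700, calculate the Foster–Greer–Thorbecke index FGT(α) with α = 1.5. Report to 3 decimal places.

0.158

Below the line: $1,800, $1,900, $3,000 (q = 3 of N = 5).
Relative gaps: (3700−1800)/3700 = 0.5135; (3700−1900)/3700 = 0.4865; (3700−3000)/3700 = 0.1892.
Raised to α = 1.5: 0.36798; 0.33932; 0.08229.
Sum = 0.789590; FGT(1.5) = 0.789590 / 5 = 0.158.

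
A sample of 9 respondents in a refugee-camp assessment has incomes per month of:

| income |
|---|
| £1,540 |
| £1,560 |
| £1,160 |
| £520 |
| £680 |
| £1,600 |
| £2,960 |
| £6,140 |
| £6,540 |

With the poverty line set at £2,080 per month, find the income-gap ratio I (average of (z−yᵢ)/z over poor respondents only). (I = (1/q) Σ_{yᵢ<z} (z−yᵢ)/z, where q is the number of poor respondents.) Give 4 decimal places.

0.4343

Below z: £520, £680, £1,160, £1,540, £1,560, £1,600 (q = 6 of N = 9).
Shortfall ratios (z−y)/z: 0.7500, 0.6731, 0.4423, 0.2596, 0.2500, 0.2308; sum = 2.605769.
The income-gap ratio divides by q (the poor only): 2.605769 / 6 = 0.4343.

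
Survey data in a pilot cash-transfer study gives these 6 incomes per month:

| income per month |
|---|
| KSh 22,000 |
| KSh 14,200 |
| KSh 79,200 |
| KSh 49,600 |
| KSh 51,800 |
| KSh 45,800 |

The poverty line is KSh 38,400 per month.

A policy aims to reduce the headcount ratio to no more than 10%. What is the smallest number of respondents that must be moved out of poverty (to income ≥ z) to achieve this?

2

2 of the 6 respondents are poor, so H = 2/6 = 0.333.
A headcount ratio of at most 10% allows at most ⌊0.10 × 6⌋ = 0 poor respondents.
So at least 2 − 0 = 2 must be lifted.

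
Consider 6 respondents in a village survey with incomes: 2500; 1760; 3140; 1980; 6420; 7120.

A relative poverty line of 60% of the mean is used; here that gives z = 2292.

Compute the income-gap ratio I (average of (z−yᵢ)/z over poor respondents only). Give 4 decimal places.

Poor units: 1760, 1980 (q = 2 of N = 6).
Relative gaps: 0.2321, 0.1361; sum = 0.368237.
I averages over the q = 2 poor units only: 0.368237 / 2 = 0.1841.

0.1841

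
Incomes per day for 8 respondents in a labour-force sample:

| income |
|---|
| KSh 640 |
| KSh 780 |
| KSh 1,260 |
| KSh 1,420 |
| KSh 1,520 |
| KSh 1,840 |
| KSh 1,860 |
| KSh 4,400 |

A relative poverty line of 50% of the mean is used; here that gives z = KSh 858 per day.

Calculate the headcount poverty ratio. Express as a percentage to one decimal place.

25.0%

2 of the 8 respondents have income below KSh 858.
H = 2/8 = 25.0%.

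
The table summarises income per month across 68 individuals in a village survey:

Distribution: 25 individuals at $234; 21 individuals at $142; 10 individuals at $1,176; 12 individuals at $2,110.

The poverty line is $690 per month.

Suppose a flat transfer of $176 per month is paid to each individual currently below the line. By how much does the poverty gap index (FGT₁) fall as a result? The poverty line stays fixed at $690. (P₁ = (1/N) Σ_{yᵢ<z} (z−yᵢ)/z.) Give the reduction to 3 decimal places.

0.173

Before: below the line — 21×$142, 25×$234; poverty gap index (FGT₁) = 0.48824.
After the $176 transfer: below the line — 21×$318, 25×$410; poverty gap index (FGT₁) = 0.31569.
Reduction = 0.48824 − 0.31569 = 0.173.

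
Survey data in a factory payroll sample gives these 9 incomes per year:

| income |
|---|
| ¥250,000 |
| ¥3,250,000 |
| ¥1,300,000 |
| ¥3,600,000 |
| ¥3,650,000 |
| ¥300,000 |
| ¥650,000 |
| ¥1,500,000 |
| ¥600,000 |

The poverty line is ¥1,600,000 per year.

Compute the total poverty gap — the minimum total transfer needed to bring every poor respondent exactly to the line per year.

Incomes under z: ¥250,000, ¥300,000, ¥600,000, ¥650,000, ¥1,300,000, ¥1,500,000 (q = 6 of N = 9).
Individual gaps: 1600000−250000 = 1350000; 1600000−300000 = 1300000; 1600000−600000 = 1000000; 1600000−650000 = 950000; 1600000−1300000 = 300000; 1600000−1500000 = 100000.
Aggregate gap = ¥5,000,000.

¥5,000,000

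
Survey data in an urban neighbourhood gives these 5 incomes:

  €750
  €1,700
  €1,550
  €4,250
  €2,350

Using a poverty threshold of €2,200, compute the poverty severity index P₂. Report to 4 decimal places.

0.1147

Below the line: €750, €1,550, €1,700 (q = 3 of N = 5).
Gap ratios (z−y)/z: (2200−750)/2200 = 0.6591; (2200−1550)/2200 = 0.2955; (2200−1700)/2200 = 0.2273.
Squared: 0.4344; 0.0873; 0.0517.
Sum = 0.573347; P₂ = 0.573347 / 5 = 0.1147.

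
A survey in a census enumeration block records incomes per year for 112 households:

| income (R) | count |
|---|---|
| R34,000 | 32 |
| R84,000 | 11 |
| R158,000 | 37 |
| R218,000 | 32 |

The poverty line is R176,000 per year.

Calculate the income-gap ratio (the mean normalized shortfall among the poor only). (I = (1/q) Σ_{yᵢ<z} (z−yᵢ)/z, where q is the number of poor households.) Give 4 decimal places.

0.4419

Below the line: 32×R34,000, 11×R84,000, 37×R158,000 (q = 80 of N = 112).
Relative gaps: 0.8068 (×32), 0.5227 (×11), 0.1023 (×37); sum = 35.352273.
The income-gap ratio divides by q (the poor only): 35.352273 / 80 = 0.4419.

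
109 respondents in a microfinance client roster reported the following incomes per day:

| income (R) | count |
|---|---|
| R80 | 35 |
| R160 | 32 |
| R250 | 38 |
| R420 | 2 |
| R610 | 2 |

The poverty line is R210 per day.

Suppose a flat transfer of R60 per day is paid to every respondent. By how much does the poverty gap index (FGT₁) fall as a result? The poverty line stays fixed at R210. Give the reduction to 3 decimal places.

0.162

Before: below the line — 35×R80, 32×R160; poverty gap index (FGT₁) = 0.26868.
After the R60 transfer: below the line — 35×R140; poverty gap index (FGT₁) = 0.10703.
Reduction = 0.26868 − 0.10703 = 0.162.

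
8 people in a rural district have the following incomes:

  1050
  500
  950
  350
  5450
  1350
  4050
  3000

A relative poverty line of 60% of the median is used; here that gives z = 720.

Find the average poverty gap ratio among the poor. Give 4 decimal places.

Below z: 350, 500 (q = 2 of N = 8).
Relative gaps: 0.5139, 0.3056; sum = 0.819444.
The income-gap ratio divides by q (the poor only): 0.819444 / 2 = 0.4097.

0.4097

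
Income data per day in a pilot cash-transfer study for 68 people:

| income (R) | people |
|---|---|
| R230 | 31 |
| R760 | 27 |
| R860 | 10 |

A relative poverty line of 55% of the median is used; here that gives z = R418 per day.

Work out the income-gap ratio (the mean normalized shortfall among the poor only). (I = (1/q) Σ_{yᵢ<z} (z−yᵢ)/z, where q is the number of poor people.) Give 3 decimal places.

Below z: 31×R230 (q = 31 of N = 68).
Shortfall ratios (z−y)/z: 0.4498 (×31); sum = 13.942584.
I averages over the q = 31 poor units only: 13.942584 / 31 = 0.450.

0.450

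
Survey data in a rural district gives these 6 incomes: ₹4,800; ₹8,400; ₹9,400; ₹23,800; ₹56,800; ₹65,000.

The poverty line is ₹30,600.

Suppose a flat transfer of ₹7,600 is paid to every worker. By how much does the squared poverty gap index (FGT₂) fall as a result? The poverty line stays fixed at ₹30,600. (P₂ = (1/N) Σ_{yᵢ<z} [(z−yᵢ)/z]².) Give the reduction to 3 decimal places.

0.165

Before: below the line — ₹4,800, ₹8,400, ₹9,400, ₹23,800; squared poverty gap index (FGT₂) = 0.29443.
After the ₹7,600 transfer: below the line — ₹12,400, ₹16,000, ₹17,000; squared poverty gap index (FGT₂) = 0.12982.
Reduction = 0.29443 − 0.12982 = 0.165.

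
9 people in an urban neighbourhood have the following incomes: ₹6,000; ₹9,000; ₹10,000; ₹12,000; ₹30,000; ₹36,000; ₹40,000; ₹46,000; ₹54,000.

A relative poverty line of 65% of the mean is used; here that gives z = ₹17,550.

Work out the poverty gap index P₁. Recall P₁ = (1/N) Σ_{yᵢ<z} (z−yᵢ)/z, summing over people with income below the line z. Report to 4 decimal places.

0.2102

Below the line: ₹6,000, ₹9,000, ₹10,000, ₹12,000 (q = 4 of N = 9).
Normalized shortfalls: (17550−6000)/17550 = 0.6581; (17550−9000)/17550 = 0.4872; (17550−10000)/17550 = 0.4302; (17550−12000)/17550 = 0.3162.
Σ = 1.891738. Dividing by the full population N = 9 gives P₁ = 0.2102.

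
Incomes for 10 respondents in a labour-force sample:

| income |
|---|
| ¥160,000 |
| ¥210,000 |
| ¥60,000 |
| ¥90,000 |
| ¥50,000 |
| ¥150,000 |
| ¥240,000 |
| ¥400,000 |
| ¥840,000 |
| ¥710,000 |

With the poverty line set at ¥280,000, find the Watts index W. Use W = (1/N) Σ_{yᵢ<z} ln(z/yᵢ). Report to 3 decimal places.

Below z: ¥50,000, ¥60,000, ¥90,000, ¥150,000, ¥160,000, ¥210,000, ¥240,000 (q = 7 of N = 10).
ln(z/y) terms: ln(280000/50000) = 1.7228; ln(280000/60000) = 1.5404; ln(280000/90000) = 1.1350; ln(280000/150000) = 0.6242; ln(280000/160000) = 0.5596; ln(280000/210000) = 0.2877; ln(280000/240000) = 0.1542.
W = 6.023794 / 10 = 0.602.

0.602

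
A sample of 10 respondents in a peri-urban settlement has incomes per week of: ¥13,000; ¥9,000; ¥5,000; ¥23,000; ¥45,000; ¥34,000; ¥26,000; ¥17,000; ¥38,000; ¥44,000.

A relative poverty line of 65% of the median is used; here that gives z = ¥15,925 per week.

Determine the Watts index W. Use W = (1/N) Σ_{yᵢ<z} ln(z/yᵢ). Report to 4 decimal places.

Incomes under z: ¥5,000, ¥9,000, ¥13,000 (q = 3 of N = 10).
Log shortfalls: ln(15925/5000) = 1.1585; ln(15925/9000) = 0.5707; ln(15925/13000) = 0.2029.
W = 1.932059 / 10 = 0.1932.

0.1932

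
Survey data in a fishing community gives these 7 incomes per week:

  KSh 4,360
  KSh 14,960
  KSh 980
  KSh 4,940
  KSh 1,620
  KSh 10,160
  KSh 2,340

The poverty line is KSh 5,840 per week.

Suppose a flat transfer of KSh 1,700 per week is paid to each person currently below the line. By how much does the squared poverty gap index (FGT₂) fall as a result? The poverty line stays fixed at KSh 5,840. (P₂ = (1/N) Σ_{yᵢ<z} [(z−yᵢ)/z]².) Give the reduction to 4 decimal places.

0.1554

Before: below the line — KSh 980, KSh 1,620, KSh 2,340, KSh 4,360, KSh 4,940; squared poverty gap index (FGT₂) = 0.237407.
After the KSh 1,700 transfer: below the line — KSh 2,680, KSh 3,320, KSh 4,040; squared poverty gap index (FGT₂) = 0.081997.
Reduction = 0.237407 − 0.081997 = 0.1554.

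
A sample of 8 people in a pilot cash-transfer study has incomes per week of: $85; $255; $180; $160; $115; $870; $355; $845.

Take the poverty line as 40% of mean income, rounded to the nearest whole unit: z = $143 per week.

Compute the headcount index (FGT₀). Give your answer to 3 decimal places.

0.250

2 of the 8 people have income below $143.
H = 2/8 = 0.250.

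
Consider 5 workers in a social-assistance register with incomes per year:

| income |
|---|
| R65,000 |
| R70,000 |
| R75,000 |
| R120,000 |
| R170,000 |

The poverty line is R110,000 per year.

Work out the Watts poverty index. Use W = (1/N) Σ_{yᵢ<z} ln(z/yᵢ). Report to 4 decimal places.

Incomes under z: R65,000, R70,000, R75,000 (q = 3 of N = 5).
Log gaps: ln(110000/65000) = 0.5261; ln(110000/70000) = 0.4520; ln(110000/75000) = 0.3830.
W = 1.361070 / 5 = 0.2722.

0.2722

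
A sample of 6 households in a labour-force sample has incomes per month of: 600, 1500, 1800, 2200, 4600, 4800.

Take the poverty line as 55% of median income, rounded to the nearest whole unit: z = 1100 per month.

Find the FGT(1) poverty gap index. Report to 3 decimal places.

Incomes under z: 600 (q = 1 of N = 6).
Shortfall ratios: (1100−600)/1100 = 0.4545.
Sum of shortfalls = 0.454545; P₁ averages over all N: 0.454545 / 6 = 0.076.

0.076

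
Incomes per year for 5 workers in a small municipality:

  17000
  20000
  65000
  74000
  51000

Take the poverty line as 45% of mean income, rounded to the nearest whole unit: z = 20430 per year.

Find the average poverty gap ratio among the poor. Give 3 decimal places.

0.094

Incomes under z: 17000, 20000 (q = 2 of N = 5).
Relative gaps: 0.1679, 0.0210; sum = 0.188938.
The income-gap ratio divides by q (the poor only): 0.188938 / 2 = 0.094.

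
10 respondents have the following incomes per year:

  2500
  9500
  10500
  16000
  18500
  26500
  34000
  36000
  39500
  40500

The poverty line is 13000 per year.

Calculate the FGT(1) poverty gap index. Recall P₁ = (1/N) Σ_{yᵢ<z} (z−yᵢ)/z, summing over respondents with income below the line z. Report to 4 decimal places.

Below the line: 2500, 9500, 10500 (q = 3 of N = 10).
Shortfall ratios: (13000−2500)/13000 = 0.8077; (13000−9500)/13000 = 0.2692; (13000−10500)/13000 = 0.1923.
Σ = 1.269231. Dividing by the full population N = 10 gives P₁ = 0.1269.

0.1269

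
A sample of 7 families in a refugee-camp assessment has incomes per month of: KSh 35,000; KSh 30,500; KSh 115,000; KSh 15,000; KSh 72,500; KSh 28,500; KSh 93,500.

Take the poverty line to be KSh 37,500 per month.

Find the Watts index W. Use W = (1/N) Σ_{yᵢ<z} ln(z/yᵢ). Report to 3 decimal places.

0.209

Incomes under z: KSh 15,000, KSh 28,500, KSh 30,500, KSh 35,000 (q = 4 of N = 7).
Log shortfalls: ln(37500/15000) = 0.9163; ln(37500/28500) = 0.2744; ln(37500/30500) = 0.2066; ln(37500/35000) = 0.0690.
W = 1.466335 / 7 = 0.209.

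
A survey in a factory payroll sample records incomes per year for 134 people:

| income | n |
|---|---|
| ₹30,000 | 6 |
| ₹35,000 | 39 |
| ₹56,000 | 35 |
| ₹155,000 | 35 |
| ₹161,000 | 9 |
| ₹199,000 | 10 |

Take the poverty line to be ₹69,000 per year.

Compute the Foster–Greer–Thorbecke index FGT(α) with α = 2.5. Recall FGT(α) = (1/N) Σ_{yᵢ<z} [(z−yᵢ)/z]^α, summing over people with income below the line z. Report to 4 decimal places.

Poor units: 6×₹30,000, 39×₹35,000, 35×₹56,000 (q = 80 of N = 134).
Normalized shortfalls: (69000−30000)/69000 = 0.5652 (×6); (69000−35000)/69000 = 0.4928 (×39); (69000−56000)/69000 = 0.1884 (×35).
Raised to α = 2.5: 0.24018 (×6); 0.17044 (×39); 0.01541 (×35).
Sum = 8.627560; FGT(2.5) = 8.627560 / 134 = 0.0644.

0.0644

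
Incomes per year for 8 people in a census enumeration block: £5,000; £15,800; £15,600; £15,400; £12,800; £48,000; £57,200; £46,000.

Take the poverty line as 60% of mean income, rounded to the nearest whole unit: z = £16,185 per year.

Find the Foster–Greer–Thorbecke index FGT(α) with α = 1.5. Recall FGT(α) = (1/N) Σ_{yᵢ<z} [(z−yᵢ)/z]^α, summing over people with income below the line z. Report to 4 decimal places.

Incomes under z: £5,000, £12,800, £15,400, £15,600, £15,800 (q = 5 of N = 8).
Gap ratios (z−y)/z: (16185−5000)/16185 = 0.6911; (16185−12800)/16185 = 0.2091; (16185−15400)/16185 = 0.0485; (16185−15600)/16185 = 0.0361; (16185−15800)/16185 = 0.0238.
Raised to α = 1.5: 0.57449; 0.09565; 0.01068; 0.00687; 0.00367.
Sum = 0.691362; FGT(1.5) = 0.691362 / 8 = 0.0864.

0.0864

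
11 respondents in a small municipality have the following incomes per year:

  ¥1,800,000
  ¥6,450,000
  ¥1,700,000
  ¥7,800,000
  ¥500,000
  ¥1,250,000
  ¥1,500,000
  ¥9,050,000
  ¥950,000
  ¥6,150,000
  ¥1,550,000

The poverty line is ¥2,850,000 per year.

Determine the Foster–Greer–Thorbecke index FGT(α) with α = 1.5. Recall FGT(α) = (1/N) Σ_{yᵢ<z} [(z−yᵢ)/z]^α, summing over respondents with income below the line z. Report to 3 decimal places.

Below z: ¥500,000, ¥950,000, ¥1,250,000, ¥1,500,000, ¥1,550,000, ¥1,700,000, ¥1,800,000 (q = 7 of N = 11).
Gap ratios (z−y)/z: (2850000−500000)/2850000 = 0.8246; (2850000−950000)/2850000 = 0.6667; (2850000−1250000)/2850000 = 0.5614; (2850000−1500000)/2850000 = 0.4737; (2850000−1550000)/2850000 = 0.4561; (2850000−1700000)/2850000 = 0.4035; (2850000−1800000)/2850000 = 0.3684.
Raised to α = 1.5: 0.74875; 0.54433; 0.42064; 0.32601; 0.30807; 0.25632; 0.22362.
Sum = 2.827741; FGT(1.5) = 2.827741 / 11 = 0.257.

0.257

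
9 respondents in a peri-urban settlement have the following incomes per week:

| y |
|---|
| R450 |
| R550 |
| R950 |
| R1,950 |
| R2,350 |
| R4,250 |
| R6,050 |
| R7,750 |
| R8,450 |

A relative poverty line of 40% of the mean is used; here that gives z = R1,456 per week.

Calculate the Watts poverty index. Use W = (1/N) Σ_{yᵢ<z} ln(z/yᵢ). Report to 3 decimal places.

Below the line: R450, R550, R950 (q = 3 of N = 9).
Log shortfalls: ln(1456/450) = 1.1742; ln(1456/550) = 0.9735; ln(1456/950) = 0.4270.
W = 2.574717 / 9 = 0.286.

0.286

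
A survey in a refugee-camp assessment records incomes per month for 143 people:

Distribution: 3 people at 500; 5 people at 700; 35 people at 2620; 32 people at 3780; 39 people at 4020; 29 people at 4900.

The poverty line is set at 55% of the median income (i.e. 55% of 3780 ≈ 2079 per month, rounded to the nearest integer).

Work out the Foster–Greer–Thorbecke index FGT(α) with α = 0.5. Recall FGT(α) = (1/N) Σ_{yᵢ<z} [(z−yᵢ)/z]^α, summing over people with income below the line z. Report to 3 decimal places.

0.047

Poor units: 3×500, 5×700 (q = 8 of N = 143).
Relative gaps: (2079−500)/2079 = 0.7595 (×3); (2079−700)/2079 = 0.6633 (×5).
Raised to α = 0.5: 0.87149 (×3); 0.81443 (×5).
Sum = 6.686639; FGT(0.5) = 6.686639 / 143 = 0.047.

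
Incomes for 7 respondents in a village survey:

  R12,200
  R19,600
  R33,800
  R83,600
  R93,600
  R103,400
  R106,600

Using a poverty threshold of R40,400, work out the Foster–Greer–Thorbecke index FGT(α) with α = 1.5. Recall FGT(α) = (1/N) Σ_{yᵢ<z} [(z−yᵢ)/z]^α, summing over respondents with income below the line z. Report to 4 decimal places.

Below z: R12,200, R19,600, R33,800 (q = 3 of N = 7).
Normalized shortfalls: (40400−12200)/40400 = 0.6980; (40400−19600)/40400 = 0.5149; (40400−33800)/40400 = 0.1634.
Raised to α = 1.5: 0.58318; 0.36942; 0.06603.
Sum = 1.018631; FGT(1.5) = 1.018631 / 7 = 0.1455.

0.1455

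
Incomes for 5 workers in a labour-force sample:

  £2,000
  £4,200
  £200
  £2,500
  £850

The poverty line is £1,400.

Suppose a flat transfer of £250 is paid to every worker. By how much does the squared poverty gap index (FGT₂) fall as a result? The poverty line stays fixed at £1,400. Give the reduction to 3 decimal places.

Before: below the line — £200, £850; squared poverty gap index (FGT₂) = 0.17781.
After the £250 transfer: below the line — £450, £1,100; squared poverty gap index (FGT₂) = 0.10128.
Reduction = 0.17781 − 0.10128 = 0.077.

0.077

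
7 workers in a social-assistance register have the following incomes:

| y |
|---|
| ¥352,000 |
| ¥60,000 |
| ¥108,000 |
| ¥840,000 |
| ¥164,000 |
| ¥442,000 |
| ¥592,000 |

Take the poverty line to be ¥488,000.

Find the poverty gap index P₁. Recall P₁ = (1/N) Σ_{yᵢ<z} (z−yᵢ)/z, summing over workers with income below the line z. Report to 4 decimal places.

Below the line: ¥60,000, ¥108,000, ¥164,000, ¥352,000, ¥442,000 (q = 5 of N = 7).
Gap ratios (z−y)/z: (488000−60000)/488000 = 0.8770; (488000−108000)/488000 = 0.7787; (488000−164000)/488000 = 0.6639; (488000−352000)/488000 = 0.2787; (488000−442000)/488000 = 0.0943.
Σ = 2.692623. Dividing by the full population N = 7 gives P₁ = 0.3847.

0.3847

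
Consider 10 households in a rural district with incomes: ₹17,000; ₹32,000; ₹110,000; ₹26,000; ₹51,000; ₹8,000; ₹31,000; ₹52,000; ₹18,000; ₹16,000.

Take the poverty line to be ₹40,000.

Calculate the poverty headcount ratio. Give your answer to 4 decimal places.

7 of the 10 households have income below ₹40,000.
H = 7/10 = 0.7000.

0.7000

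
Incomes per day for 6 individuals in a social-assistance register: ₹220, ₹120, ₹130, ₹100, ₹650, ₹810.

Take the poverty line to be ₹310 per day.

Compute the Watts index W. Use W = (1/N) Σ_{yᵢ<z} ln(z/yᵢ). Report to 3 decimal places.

0.549

Incomes under z: ₹100, ₹120, ₹130, ₹220 (q = 4 of N = 6).
ln(z/y) terms: ln(310/100) = 1.1314; ln(310/120) = 0.9491; ln(310/130) = 0.8690; ln(310/220) = 0.3429.
W = 3.292465 / 6 = 0.549.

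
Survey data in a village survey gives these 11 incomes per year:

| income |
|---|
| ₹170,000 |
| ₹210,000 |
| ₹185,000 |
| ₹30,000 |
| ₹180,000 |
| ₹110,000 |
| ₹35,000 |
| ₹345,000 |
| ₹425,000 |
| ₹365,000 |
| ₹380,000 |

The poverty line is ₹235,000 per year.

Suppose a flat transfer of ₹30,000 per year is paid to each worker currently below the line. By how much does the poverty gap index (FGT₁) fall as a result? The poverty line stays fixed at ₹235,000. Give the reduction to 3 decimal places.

Before: below the line — ₹30,000, ₹35,000, ₹110,000, ₹170,000, ₹180,000, ₹185,000, ₹210,000; poverty gap index (FGT₁) = 0.28046.
After the ₹30,000 transfer: below the line — ₹60,000, ₹65,000, ₹140,000, ₹200,000, ₹210,000, ₹215,000; poverty gap index (FGT₁) = 0.20116.
Reduction = 0.28046 − 0.20116 = 0.079.

0.079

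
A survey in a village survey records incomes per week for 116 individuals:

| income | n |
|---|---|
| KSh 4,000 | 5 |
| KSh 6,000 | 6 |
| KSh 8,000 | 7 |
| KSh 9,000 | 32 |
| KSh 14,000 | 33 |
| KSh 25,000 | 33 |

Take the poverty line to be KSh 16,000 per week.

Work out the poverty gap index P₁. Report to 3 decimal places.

Below z: 5×KSh 4,000, 6×KSh 6,000, 7×KSh 8,000, 32×KSh 9,000, 33×KSh 14,000 (q = 83 of N = 116).
Relative gaps: (16000−4000)/16000 = 0.7500 (×5); (16000−6000)/16000 = 0.6250 (×6); (16000−8000)/16000 = 0.5000 (×7); (16000−9000)/16000 = 0.4375 (×32); (16000−14000)/16000 = 0.1250 (×33).
Sum of shortfalls = 29.125000; P₁ averages over all N: 29.125000 / 116 = 0.251.

0.251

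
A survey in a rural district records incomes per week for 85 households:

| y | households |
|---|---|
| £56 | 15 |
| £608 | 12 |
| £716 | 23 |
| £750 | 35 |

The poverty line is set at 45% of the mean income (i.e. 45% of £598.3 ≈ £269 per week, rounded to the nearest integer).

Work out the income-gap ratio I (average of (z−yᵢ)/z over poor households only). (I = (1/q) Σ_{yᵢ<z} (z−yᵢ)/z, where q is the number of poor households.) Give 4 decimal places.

0.7918

Below the line: 15×£56 (q = 15 of N = 85).
Shortfall ratios (z−y)/z: 0.7918 (×15); sum = 11.877323.
I averages over the q = 15 poor units only: 11.877323 / 15 = 0.7918.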